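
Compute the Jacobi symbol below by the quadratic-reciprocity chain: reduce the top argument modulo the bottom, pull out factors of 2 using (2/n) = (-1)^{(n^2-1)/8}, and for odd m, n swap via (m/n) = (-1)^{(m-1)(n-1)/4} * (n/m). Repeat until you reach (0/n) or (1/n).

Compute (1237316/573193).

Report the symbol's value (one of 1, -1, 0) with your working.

(1237316/573193) = (90930/573193)   [reduce mod 573193]
90930 = 2^1·45465; (2/573193) = +1 since 573193 mod 8 = 1, so (90930/573193) = (+1)^1·(45465/573193); sign now +1
reciprocity: (45465/573193) = +1·(573193/45465) since 45465 mod 4 = 1, 573193 mod 4 = 1; sign now +1
(573193/45465) = (27613/45465)   [reduce mod 45465]
reciprocity: (27613/45465) = +1·(45465/27613) since 27613 mod 4 = 1, 45465 mod 4 = 1; sign now +1
(45465/27613) = (17852/27613)   [reduce mod 27613]
17852 = 2^2·4463; (2/27613) = -1 since 27613 mod 8 = 5, so (17852/27613) = (-1)^2·(4463/27613); sign now +1
reciprocity: (4463/27613) = +1·(27613/4463) since 4463 mod 4 = 3, 27613 mod 4 = 1; sign now +1
(27613/4463) = (835/4463)   [reduce mod 4463]
reciprocity: (835/4463) = -1·(4463/835) since 835 mod 4 = 3, 4463 mod 4 = 3; sign now -1
(4463/835) = (288/835)   [reduce mod 835]
288 = 2^5·9; (2/835) = -1 since 835 mod 8 = 3, so (288/835) = (-1)^5·(9/835); sign now +1
reciprocity: (9/835) = +1·(835/9) since 9 mod 4 = 1, 835 mod 4 = 3; sign now +1
(835/9) = (7/9)   [reduce mod 9]
reciprocity: (7/9) = +1·(9/7) since 7 mod 4 = 3, 9 mod 4 = 1; sign now +1
(9/7) = (2/7)   [reduce mod 7]
2 = 2^1·1; (2/7) = +1 since 7 mod 8 = 7, so (2/7) = (+1)^1·(1/7); sign now +1
(1/7) = 1; final value = sign = +1

1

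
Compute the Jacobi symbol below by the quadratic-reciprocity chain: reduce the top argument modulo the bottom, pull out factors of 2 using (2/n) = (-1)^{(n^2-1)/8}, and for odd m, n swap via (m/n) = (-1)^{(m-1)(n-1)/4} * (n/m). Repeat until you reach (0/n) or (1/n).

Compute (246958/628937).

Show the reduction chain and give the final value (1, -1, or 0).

246958 = 2^1·123479; (2/628937) = +1 since 628937 mod 8 = 1, so (246958/628937) = (+1)^1·(123479/628937); sign now +1
reciprocity: (123479/628937) = +1·(628937/123479) since 123479 mod 4 = 3, 628937 mod 4 = 1; sign now +1
(628937/123479) = (11542/123479)   [reduce mod 123479]
11542 = 2^1·5771; (2/123479) = +1 since 123479 mod 8 = 7, so (11542/123479) = (+1)^1·(5771/123479); sign now +1
reciprocity: (5771/123479) = -1·(123479/5771) since 5771 mod 4 = 3, 123479 mod 4 = 3; sign now -1
(123479/5771) = (2288/5771)   [reduce mod 5771]
2288 = 2^4·143; (2/5771) = -1 since 5771 mod 8 = 3, so (2288/5771) = (-1)^4·(143/5771); sign now -1
reciprocity: (143/5771) = -1·(5771/143) since 143 mod 4 = 3, 5771 mod 4 = 3; sign now +1
(5771/143) = (51/143)   [reduce mod 143]
reciprocity: (51/143) = -1·(143/51) since 51 mod 4 = 3, 143 mod 4 = 3; sign now -1
(143/51) = (41/51)   [reduce mod 51]
reciprocity: (41/51) = +1·(51/41) since 41 mod 4 = 1, 51 mod 4 = 3; sign now -1
(51/41) = (10/41)   [reduce mod 41]
10 = 2^1·5; (2/41) = +1 since 41 mod 8 = 1, so (10/41) = (+1)^1·(5/41); sign now -1
reciprocity: (5/41) = +1·(41/5) since 5 mod 4 = 1, 41 mod 4 = 1; sign now -1
(41/5) = (1/5)   [reduce mod 5]
(1/5) = 1; final value = sign = -1

-1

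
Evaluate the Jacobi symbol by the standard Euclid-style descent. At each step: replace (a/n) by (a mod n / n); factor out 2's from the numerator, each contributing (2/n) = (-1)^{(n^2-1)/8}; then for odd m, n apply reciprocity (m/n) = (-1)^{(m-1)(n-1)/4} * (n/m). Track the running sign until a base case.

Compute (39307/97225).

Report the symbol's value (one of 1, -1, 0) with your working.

1

flip (39307/97225) -> (97225/39307): both odd, 39307 mod 4 = 3, 97225 mod 4 = 1, so the flip contributes +1; sign now +1
(97225/39307): 97225 mod 39307 = 18611, so (97225/39307) = (18611/39307)
flip (18611/39307) -> (39307/18611): both odd, 18611 mod 4 = 3, 39307 mod 4 = 3, so the flip contributes -1; sign now -1
(39307/18611): 39307 mod 18611 = 2085, so (39307/18611) = (2085/18611)
flip (2085/18611) -> (18611/2085): both odd, 2085 mod 4 = 1, 18611 mod 4 = 3, so the flip contributes +1; sign now -1
(18611/2085): 18611 mod 2085 = 1931, so (18611/2085) = (1931/2085)
flip (1931/2085) -> (2085/1931): both odd, 1931 mod 4 = 3, 2085 mod 4 = 1, so the flip contributes +1; sign now -1
(2085/1931): 2085 mod 1931 = 154, so (2085/1931) = (154/1931)
factor out 2^1: 154 = 2^1·77; with 1931 mod 8 = 3, (2/1931) = -1; sign now +1; continue with (77/1931)
flip (77/1931) -> (1931/77): both odd, 77 mod 4 = 1, 1931 mod 4 = 3, so the flip contributes +1; sign now +1
(1931/77): 1931 mod 77 = 6, so (1931/77) = (6/77)
factor out 2^1: 6 = 2^1·3; with 77 mod 8 = 5, (2/77) = -1; sign now -1; continue with (3/77)
flip (3/77) -> (77/3): both odd, 3 mod 4 = 3, 77 mod 4 = 1, so the flip contributes +1; sign now -1
(77/3): 77 mod 3 = 2, so (77/3) = (2/3)
factor out 2^1: 2 = 2^1·1; with 3 mod 8 = 3, (2/3) = -1; sign now +1; continue with (1/3)
reached (1/3) = 1, so the symbol is +1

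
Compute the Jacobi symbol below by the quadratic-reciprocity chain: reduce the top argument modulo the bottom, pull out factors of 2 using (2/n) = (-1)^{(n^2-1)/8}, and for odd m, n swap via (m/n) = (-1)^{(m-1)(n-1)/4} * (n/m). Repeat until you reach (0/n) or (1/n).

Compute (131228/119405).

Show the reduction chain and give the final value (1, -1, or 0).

(131228/119405) = (11823/119405)   [reduce mod 119405]
reciprocity: (11823/119405) = +1·(119405/11823) since 11823 mod 4 = 3, 119405 mod 4 = 1; sign now +1
(119405/11823) = (1175/11823)   [reduce mod 11823]
reciprocity: (1175/11823) = -1·(11823/1175) since 1175 mod 4 = 3, 11823 mod 4 = 3; sign now -1
(11823/1175) = (73/1175)   [reduce mod 1175]
reciprocity: (73/1175) = +1·(1175/73) since 73 mod 4 = 1, 1175 mod 4 = 3; sign now -1
(1175/73) = (7/73)   [reduce mod 73]
reciprocity: (7/73) = +1·(73/7) since 7 mod 4 = 3, 73 mod 4 = 1; sign now -1
(73/7) = (3/7)   [reduce mod 7]
reciprocity: (3/7) = -1·(7/3) since 3 mod 4 = 3, 7 mod 4 = 3; sign now +1
(7/3) = (1/3)   [reduce mod 3]
(1/3) = 1; final value = sign = +1

1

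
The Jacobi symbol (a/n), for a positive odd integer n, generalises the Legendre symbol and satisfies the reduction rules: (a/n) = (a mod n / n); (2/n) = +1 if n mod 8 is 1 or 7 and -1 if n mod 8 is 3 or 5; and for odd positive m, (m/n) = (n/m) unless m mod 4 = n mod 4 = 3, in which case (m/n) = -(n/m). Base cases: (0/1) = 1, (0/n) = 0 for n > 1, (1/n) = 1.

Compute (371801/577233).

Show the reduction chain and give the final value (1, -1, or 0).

flip (371801/577233) -> (577233/371801): both odd, 371801 mod 4 = 1, 577233 mod 4 = 1, so the flip contributes +1; sign now +1
(577233/371801): 577233 mod 371801 = 205432, so (577233/371801) = (205432/371801)
factor out 2^3: 205432 = 2^3·25679; with 371801 mod 8 = 1, (2/371801) = +1; sign now +1; continue with (25679/371801)
flip (25679/371801) -> (371801/25679): both odd, 25679 mod 4 = 3, 371801 mod 4 = 1, so the flip contributes +1; sign now +1
(371801/25679): 371801 mod 25679 = 12295, so (371801/25679) = (12295/25679)
flip (12295/25679) -> (25679/12295): both odd, 12295 mod 4 = 3, 25679 mod 4 = 3, so the flip contributes -1; sign now -1
(25679/12295): 25679 mod 12295 = 1089, so (25679/12295) = (1089/12295)
flip (1089/12295) -> (12295/1089): both odd, 1089 mod 4 = 1, 12295 mod 4 = 3, so the flip contributes +1; sign now -1
(12295/1089): 12295 mod 1089 = 316, so (12295/1089) = (316/1089)
factor out 2^2: 316 = 2^2·79; with 1089 mod 8 = 1, (2/1089) = +1; sign now -1; continue with (79/1089)
flip (79/1089) -> (1089/79): both odd, 79 mod 4 = 3, 1089 mod 4 = 1, so the flip contributes +1; sign now -1
(1089/79): 1089 mod 79 = 62, so (1089/79) = (62/79)
factor out 2^1: 62 = 2^1·31; with 79 mod 8 = 7, (2/79) = +1; sign now -1; continue with (31/79)
flip (31/79) -> (79/31): both odd, 31 mod 4 = 3, 79 mod 4 = 3, so the flip contributes -1; sign now +1
(79/31): 79 mod 31 = 17, so (79/31) = (17/31)
flip (17/31) -> (31/17): both odd, 17 mod 4 = 1, 31 mod 4 = 3, so the flip contributes +1; sign now +1
(31/17): 31 mod 17 = 14, so (31/17) = (14/17)
factor out 2^1: 14 = 2^1·7; with 17 mod 8 = 1, (2/17) = +1; sign now +1; continue with (7/17)
flip (7/17) -> (17/7): both odd, 7 mod 4 = 3, 17 mod 4 = 1, so the flip contributes +1; sign now +1
(17/7): 17 mod 7 = 3, so (17/7) = (3/7)
flip (3/7) -> (7/3): both odd, 3 mod 4 = 3, 7 mod 4 = 3, so the flip contributes -1; sign now -1
(7/3): 7 mod 3 = 1, so (7/3) = (1/3)
reached (1/3) = 1, so the symbol is -1

-1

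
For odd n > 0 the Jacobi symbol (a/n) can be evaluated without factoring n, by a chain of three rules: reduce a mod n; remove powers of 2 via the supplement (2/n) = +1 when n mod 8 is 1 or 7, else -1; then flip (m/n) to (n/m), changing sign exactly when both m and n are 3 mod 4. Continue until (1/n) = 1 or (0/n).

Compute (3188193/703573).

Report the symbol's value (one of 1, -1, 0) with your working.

-1

(3188193/703573) = (373901/703573)   [reduce mod 703573]
reciprocity: (373901/703573) = +1·(703573/373901) since 373901 mod 4 = 1, 703573 mod 4 = 1; sign now +1
(703573/373901) = (329672/373901)   [reduce mod 373901]
329672 = 2^3·41209; (2/373901) = -1 since 373901 mod 8 = 5, so (329672/373901) = (-1)^3·(41209/373901); sign now -1
reciprocity: (41209/373901) = +1·(373901/41209) since 41209 mod 4 = 1, 373901 mod 4 = 1; sign now -1
(373901/41209) = (3020/41209)   [reduce mod 41209]
3020 = 2^2·755; (2/41209) = +1 since 41209 mod 8 = 1, so (3020/41209) = (+1)^2·(755/41209); sign now -1
reciprocity: (755/41209) = +1·(41209/755) since 755 mod 4 = 3, 41209 mod 4 = 1; sign now -1
(41209/755) = (439/755)   [reduce mod 755]
reciprocity: (439/755) = -1·(755/439) since 439 mod 4 = 3, 755 mod 4 = 3; sign now +1
(755/439) = (316/439)   [reduce mod 439]
316 = 2^2·79; (2/439) = +1 since 439 mod 8 = 7, so (316/439) = (+1)^2·(79/439); sign now +1
reciprocity: (79/439) = -1·(439/79) since 79 mod 4 = 3, 439 mod 4 = 3; sign now -1
(439/79) = (44/79)   [reduce mod 79]
44 = 2^2·11; (2/79) = +1 since 79 mod 8 = 7, so (44/79) = (+1)^2·(11/79); sign now -1
reciprocity: (11/79) = -1·(79/11) since 11 mod 4 = 3, 79 mod 4 = 3; sign now +1
(79/11) = (2/11)   [reduce mod 11]
2 = 2^1·1; (2/11) = -1 since 11 mod 8 = 3, so (2/11) = (-1)^1·(1/11); sign now -1
(1/11) = 1; final value = sign = -1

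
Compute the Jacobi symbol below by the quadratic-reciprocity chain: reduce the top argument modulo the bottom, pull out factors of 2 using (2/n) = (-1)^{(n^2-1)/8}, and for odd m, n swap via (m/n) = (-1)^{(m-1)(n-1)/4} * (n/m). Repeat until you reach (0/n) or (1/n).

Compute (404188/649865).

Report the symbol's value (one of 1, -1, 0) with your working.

1

404188 = 2^2·101047; (2/649865) = +1 since 649865 mod 8 = 1, so (404188/649865) = (+1)^2·(101047/649865); sign now +1
reciprocity: (101047/649865) = +1·(649865/101047) since 101047 mod 4 = 3, 649865 mod 4 = 1; sign now +1
(649865/101047) = (43583/101047)   [reduce mod 101047]
reciprocity: (43583/101047) = -1·(101047/43583) since 43583 mod 4 = 3, 101047 mod 4 = 3; sign now -1
(101047/43583) = (13881/43583)   [reduce mod 43583]
reciprocity: (13881/43583) = +1·(43583/13881) since 13881 mod 4 = 1, 43583 mod 4 = 3; sign now -1
(43583/13881) = (1940/13881)   [reduce mod 13881]
1940 = 2^2·485; (2/13881) = +1 since 13881 mod 8 = 1, so (1940/13881) = (+1)^2·(485/13881); sign now -1
reciprocity: (485/13881) = +1·(13881/485) since 485 mod 4 = 1, 13881 mod 4 = 1; sign now -1
(13881/485) = (301/485)   [reduce mod 485]
reciprocity: (301/485) = +1·(485/301) since 301 mod 4 = 1, 485 mod 4 = 1; sign now -1
(485/301) = (184/301)   [reduce mod 301]
184 = 2^3·23; (2/301) = -1 since 301 mod 8 = 5, so (184/301) = (-1)^3·(23/301); sign now +1
reciprocity: (23/301) = +1·(301/23) since 23 mod 4 = 3, 301 mod 4 = 1; sign now +1
(301/23) = (2/23)   [reduce mod 23]
2 = 2^1·1; (2/23) = +1 since 23 mod 8 = 7, so (2/23) = (+1)^1·(1/23); sign now +1
(1/23) = 1; final value = sign = +1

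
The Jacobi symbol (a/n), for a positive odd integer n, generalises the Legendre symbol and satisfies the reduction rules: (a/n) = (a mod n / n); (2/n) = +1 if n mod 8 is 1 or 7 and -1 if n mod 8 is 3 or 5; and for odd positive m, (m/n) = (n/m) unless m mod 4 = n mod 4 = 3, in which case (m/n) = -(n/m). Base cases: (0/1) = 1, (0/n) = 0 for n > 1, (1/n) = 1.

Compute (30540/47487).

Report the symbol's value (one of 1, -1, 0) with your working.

factor out 2^2: 30540 = 2^2·7635; with 47487 mod 8 = 7, (2/47487) = +1; sign now +1; continue with (7635/47487)
flip (7635/47487) -> (47487/7635): both odd, 7635 mod 4 = 3, 47487 mod 4 = 3, so the flip contributes -1; sign now -1
(47487/7635): 47487 mod 7635 = 1677, so (47487/7635) = (1677/7635)
flip (1677/7635) -> (7635/1677): both odd, 1677 mod 4 = 1, 7635 mod 4 = 3, so the flip contributes +1; sign now -1
(7635/1677): 7635 mod 1677 = 927, so (7635/1677) = (927/1677)
flip (927/1677) -> (1677/927): both odd, 927 mod 4 = 3, 1677 mod 4 = 1, so the flip contributes +1; sign now -1
(1677/927): 1677 mod 927 = 750, so (1677/927) = (750/927)
factor out 2^1: 750 = 2^1·375; with 927 mod 8 = 7, (2/927) = +1; sign now -1; continue with (375/927)
flip (375/927) -> (927/375): both odd, 375 mod 4 = 3, 927 mod 4 = 3, so the flip contributes -1; sign now +1
(927/375): 927 mod 375 = 177, so (927/375) = (177/375)
flip (177/375) -> (375/177): both odd, 177 mod 4 = 1, 375 mod 4 = 3, so the flip contributes +1; sign now +1
(375/177): 375 mod 177 = 21, so (375/177) = (21/177)
flip (21/177) -> (177/21): both odd, 21 mod 4 = 1, 177 mod 4 = 1, so the flip contributes +1; sign now +1
(177/21): 177 mod 21 = 9, so (177/21) = (9/21)
flip (9/21) -> (21/9): both odd, 9 mod 4 = 1, 21 mod 4 = 1, so the flip contributes +1; sign now +1
(21/9): 21 mod 9 = 3, so (21/9) = (3/9)
flip (3/9) -> (9/3): both odd, 3 mod 4 = 3, 9 mod 4 = 1, so the flip contributes +1; sign now +1
(9/3): 9 mod 3 = 0, so (9/3) = (0/3)
reached (0/3); gcd(a, n) > 1, so (0/3) = 0 and the symbol is 0

0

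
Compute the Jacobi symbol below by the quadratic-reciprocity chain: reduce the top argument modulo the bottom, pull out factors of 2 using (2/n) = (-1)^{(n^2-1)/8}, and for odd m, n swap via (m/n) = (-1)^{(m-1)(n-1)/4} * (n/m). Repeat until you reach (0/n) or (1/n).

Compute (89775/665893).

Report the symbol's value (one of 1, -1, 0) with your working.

flip (89775/665893) -> (665893/89775): both odd, 89775 mod 4 = 3, 665893 mod 4 = 1, so the flip contributes +1; sign now +1
(665893/89775): 665893 mod 89775 = 37468, so (665893/89775) = (37468/89775)
factor out 2^2: 37468 = 2^2·9367; with 89775 mod 8 = 7, (2/89775) = +1; sign now +1; continue with (9367/89775)
flip (9367/89775) -> (89775/9367): both odd, 9367 mod 4 = 3, 89775 mod 4 = 3, so the flip contributes -1; sign now -1
(89775/9367): 89775 mod 9367 = 5472, so (89775/9367) = (5472/9367)
factor out 2^5: 5472 = 2^5·171; with 9367 mod 8 = 7, (2/9367) = +1; sign now -1; continue with (171/9367)
flip (171/9367) -> (9367/171): both odd, 171 mod 4 = 3, 9367 mod 4 = 3, so the flip contributes -1; sign now +1
(9367/171): 9367 mod 171 = 133, so (9367/171) = (133/171)
flip (133/171) -> (171/133): both odd, 133 mod 4 = 1, 171 mod 4 = 3, so the flip contributes +1; sign now +1
(171/133): 171 mod 133 = 38, so (171/133) = (38/133)
factor out 2^1: 38 = 2^1·19; with 133 mod 8 = 5, (2/133) = -1; sign now -1; continue with (19/133)
flip (19/133) -> (133/19): both odd, 19 mod 4 = 3, 133 mod 4 = 1, so the flip contributes +1; sign now -1
(133/19): 133 mod 19 = 0, so (133/19) = (0/19)
reached (0/19); gcd(a, n) > 1, so (0/19) = 0 and the symbol is 0

0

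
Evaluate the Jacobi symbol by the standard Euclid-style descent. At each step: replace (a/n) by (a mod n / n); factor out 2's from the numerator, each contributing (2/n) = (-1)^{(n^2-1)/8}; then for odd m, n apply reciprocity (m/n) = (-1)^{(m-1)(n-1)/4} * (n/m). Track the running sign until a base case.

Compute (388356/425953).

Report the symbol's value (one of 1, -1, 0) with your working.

388356 = 2^2·97089; (2/425953) = +1 since 425953 mod 8 = 1, so (388356/425953) = (+1)^2·(97089/425953); sign now +1
reciprocity: (97089/425953) = +1·(425953/97089) since 97089 mod 4 = 1, 425953 mod 4 = 1; sign now +1
(425953/97089) = (37597/97089)   [reduce mod 97089]
reciprocity: (37597/97089) = +1·(97089/37597) since 37597 mod 4 = 1, 97089 mod 4 = 1; sign now +1
(97089/37597) = (21895/37597)   [reduce mod 37597]
reciprocity: (21895/37597) = +1·(37597/21895) since 21895 mod 4 = 3, 37597 mod 4 = 1; sign now +1
(37597/21895) = (15702/21895)   [reduce mod 21895]
15702 = 2^1·7851; (2/21895) = +1 since 21895 mod 8 = 7, so (15702/21895) = (+1)^1·(7851/21895); sign now +1
reciprocity: (7851/21895) = -1·(21895/7851) since 7851 mod 4 = 3, 21895 mod 4 = 3; sign now -1
(21895/7851) = (6193/7851)   [reduce mod 7851]
reciprocity: (6193/7851) = +1·(7851/6193) since 6193 mod 4 = 1, 7851 mod 4 = 3; sign now -1
(7851/6193) = (1658/6193)   [reduce mod 6193]
1658 = 2^1·829; (2/6193) = +1 since 6193 mod 8 = 1, so (1658/6193) = (+1)^1·(829/6193); sign now -1
reciprocity: (829/6193) = +1·(6193/829) since 829 mod 4 = 1, 6193 mod 4 = 1; sign now -1
(6193/829) = (390/829)   [reduce mod 829]
390 = 2^1·195; (2/829) = -1 since 829 mod 8 = 5, so (390/829) = (-1)^1·(195/829); sign now +1
reciprocity: (195/829) = +1·(829/195) since 195 mod 4 = 3, 829 mod 4 = 1; sign now +1
(829/195) = (49/195)   [reduce mod 195]
reciprocity: (49/195) = +1·(195/49) since 49 mod 4 = 1, 195 mod 4 = 3; sign now +1
(195/49) = (48/49)   [reduce mod 49]
48 = 2^4·3; (2/49) = +1 since 49 mod 8 = 1, so (48/49) = (+1)^4·(3/49); sign now +1
reciprocity: (3/49) = +1·(49/3) since 3 mod 4 = 3, 49 mod 4 = 1; sign now +1
(49/3) = (1/3)   [reduce mod 3]
(1/3) = 1; final value = sign = +1

1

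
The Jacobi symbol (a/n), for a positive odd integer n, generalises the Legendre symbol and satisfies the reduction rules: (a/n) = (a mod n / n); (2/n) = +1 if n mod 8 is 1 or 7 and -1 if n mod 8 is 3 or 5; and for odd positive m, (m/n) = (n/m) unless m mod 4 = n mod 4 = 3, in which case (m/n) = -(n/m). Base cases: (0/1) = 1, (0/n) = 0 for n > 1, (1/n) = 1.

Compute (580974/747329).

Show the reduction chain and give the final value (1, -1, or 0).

580974 = 2^1·290487; (2/747329) = +1 since 747329 mod 8 = 1, so (580974/747329) = (+1)^1·(290487/747329); sign now +1
reciprocity: (290487/747329) = +1·(747329/290487) since 290487 mod 4 = 3, 747329 mod 4 = 1; sign now +1
(747329/290487) = (166355/290487)   [reduce mod 290487]
reciprocity: (166355/290487) = -1·(290487/166355) since 166355 mod 4 = 3, 290487 mod 4 = 3; sign now -1
(290487/166355) = (124132/166355)   [reduce mod 166355]
124132 = 2^2·31033; (2/166355) = -1 since 166355 mod 8 = 3, so (124132/166355) = (-1)^2·(31033/166355); sign now -1
reciprocity: (31033/166355) = +1·(166355/31033) since 31033 mod 4 = 1, 166355 mod 4 = 3; sign now -1
(166355/31033) = (11190/31033)   [reduce mod 31033]
11190 = 2^1·5595; (2/31033) = +1 since 31033 mod 8 = 1, so (11190/31033) = (+1)^1·(5595/31033); sign now -1
reciprocity: (5595/31033) = +1·(31033/5595) since 5595 mod 4 = 3, 31033 mod 4 = 1; sign now -1
(31033/5595) = (3058/5595)   [reduce mod 5595]
3058 = 2^1·1529; (2/5595) = -1 since 5595 mod 8 = 3, so (3058/5595) = (-1)^1·(1529/5595); sign now +1
reciprocity: (1529/5595) = +1·(5595/1529) since 1529 mod 4 = 1, 5595 mod 4 = 3; sign now +1
(5595/1529) = (1008/1529)   [reduce mod 1529]
1008 = 2^4·63; (2/1529) = +1 since 1529 mod 8 = 1, so (1008/1529) = (+1)^4·(63/1529); sign now +1
reciprocity: (63/1529) = +1·(1529/63) since 63 mod 4 = 3, 1529 mod 4 = 1; sign now +1
(1529/63) = (17/63)   [reduce mod 63]
reciprocity: (17/63) = +1·(63/17) since 17 mod 4 = 1, 63 mod 4 = 3; sign now +1
(63/17) = (12/17)   [reduce mod 17]
12 = 2^2·3; (2/17) = +1 since 17 mod 8 = 1, so (12/17) = (+1)^2·(3/17); sign now +1
reciprocity: (3/17) = +1·(17/3) since 3 mod 4 = 3, 17 mod 4 = 1; sign now +1
(17/3) = (2/3)   [reduce mod 3]
2 = 2^1·1; (2/3) = -1 since 3 mod 8 = 3, so (2/3) = (-1)^1·(1/3); sign now -1
(1/3) = 1; final value = sign = -1

-1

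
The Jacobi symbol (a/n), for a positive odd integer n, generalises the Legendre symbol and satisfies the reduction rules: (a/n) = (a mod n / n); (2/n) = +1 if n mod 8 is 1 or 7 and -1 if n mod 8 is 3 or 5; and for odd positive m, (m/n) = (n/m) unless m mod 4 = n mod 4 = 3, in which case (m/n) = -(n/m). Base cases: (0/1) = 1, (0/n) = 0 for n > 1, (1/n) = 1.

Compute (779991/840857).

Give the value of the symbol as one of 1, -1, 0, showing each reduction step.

reciprocity: (779991/840857) = +1·(840857/779991) since 779991 mod 4 = 3, 840857 mod 4 = 1; sign now +1
(840857/779991) = (60866/779991)   [reduce mod 779991]
60866 = 2^1·30433; (2/779991) = +1 since 779991 mod 8 = 7, so (60866/779991) = (+1)^1·(30433/779991); sign now +1
reciprocity: (30433/779991) = +1·(779991/30433) since 30433 mod 4 = 1, 779991 mod 4 = 3; sign now +1
(779991/30433) = (19166/30433)   [reduce mod 30433]
19166 = 2^1·9583; (2/30433) = +1 since 30433 mod 8 = 1, so (19166/30433) = (+1)^1·(9583/30433); sign now +1
reciprocity: (9583/30433) = +1·(30433/9583) since 9583 mod 4 = 3, 30433 mod 4 = 1; sign now +1
(30433/9583) = (1684/9583)   [reduce mod 9583]
1684 = 2^2·421; (2/9583) = +1 since 9583 mod 8 = 7, so (1684/9583) = (+1)^2·(421/9583); sign now +1
reciprocity: (421/9583) = +1·(9583/421) since 421 mod 4 = 1, 9583 mod 4 = 3; sign now +1
(9583/421) = (321/421)   [reduce mod 421]
reciprocity: (321/421) = +1·(421/321) since 321 mod 4 = 1, 421 mod 4 = 1; sign now +1
(421/321) = (100/321)   [reduce mod 321]
100 = 2^2·25; (2/321) = +1 since 321 mod 8 = 1, so (100/321) = (+1)^2·(25/321); sign now +1
reciprocity: (25/321) = +1·(321/25) since 25 mod 4 = 1, 321 mod 4 = 1; sign now +1
(321/25) = (21/25)   [reduce mod 25]
reciprocity: (21/25) = +1·(25/21) since 21 mod 4 = 1, 25 mod 4 = 1; sign now +1
(25/21) = (4/21)   [reduce mod 21]
4 = 2^2·1; (2/21) = -1 since 21 mod 8 = 5, so (4/21) = (-1)^2·(1/21); sign now +1
(1/21) = 1; final value = sign = +1

1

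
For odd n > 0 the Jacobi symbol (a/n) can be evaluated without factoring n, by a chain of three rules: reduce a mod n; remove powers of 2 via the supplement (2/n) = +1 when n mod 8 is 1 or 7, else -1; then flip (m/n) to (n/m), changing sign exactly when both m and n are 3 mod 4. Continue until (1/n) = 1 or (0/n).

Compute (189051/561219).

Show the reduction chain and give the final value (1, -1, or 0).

reciprocity: (189051/561219) = -1·(561219/189051) since 189051 mod 4 = 3, 561219 mod 4 = 3; sign now -1
(561219/189051) = (183117/189051)   [reduce mod 189051]
reciprocity: (183117/189051) = +1·(189051/183117) since 183117 mod 4 = 1, 189051 mod 4 = 3; sign now -1
(189051/183117) = (5934/183117)   [reduce mod 183117]
5934 = 2^1·2967; (2/183117) = -1 since 183117 mod 8 = 5, so (5934/183117) = (-1)^1·(2967/183117); sign now +1
reciprocity: (2967/183117) = +1·(183117/2967) since 2967 mod 4 = 3, 183117 mod 4 = 1; sign now +1
(183117/2967) = (2130/2967)   [reduce mod 2967]
2130 = 2^1·1065; (2/2967) = +1 since 2967 mod 8 = 7, so (2130/2967) = (+1)^1·(1065/2967); sign now +1
reciprocity: (1065/2967) = +1·(2967/1065) since 1065 mod 4 = 1, 2967 mod 4 = 3; sign now +1
(2967/1065) = (837/1065)   [reduce mod 1065]
reciprocity: (837/1065) = +1·(1065/837) since 837 mod 4 = 1, 1065 mod 4 = 1; sign now +1
(1065/837) = (228/837)   [reduce mod 837]
228 = 2^2·57; (2/837) = -1 since 837 mod 8 = 5, so (228/837) = (-1)^2·(57/837); sign now +1
reciprocity: (57/837) = +1·(837/57) since 57 mod 4 = 1, 837 mod 4 = 1; sign now +1
(837/57) = (39/57)   [reduce mod 57]
reciprocity: (39/57) = +1·(57/39) since 39 mod 4 = 3, 57 mod 4 = 1; sign now +1
(57/39) = (18/39)   [reduce mod 39]
18 = 2^1·9; (2/39) = +1 since 39 mod 8 = 7, so (18/39) = (+1)^1·(9/39); sign now +1
reciprocity: (9/39) = +1·(39/9) since 9 mod 4 = 1, 39 mod 4 = 3; sign now +1
(39/9) = (3/9)   [reduce mod 9]
reciprocity: (3/9) = +1·(9/3) since 3 mod 4 = 3, 9 mod 4 = 1; sign now +1
(9/3) = (0/3)   [reduce mod 3]
(0/3) = 0   [gcd(a, n) > 1]; final value = 0

0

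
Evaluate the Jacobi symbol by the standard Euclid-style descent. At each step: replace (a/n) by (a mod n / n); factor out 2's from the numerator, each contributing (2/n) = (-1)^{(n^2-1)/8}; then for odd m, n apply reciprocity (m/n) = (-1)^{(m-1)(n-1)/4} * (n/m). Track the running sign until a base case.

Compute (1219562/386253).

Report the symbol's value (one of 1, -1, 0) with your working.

-1

(1219562/386253) = (60803/386253)   [reduce mod 386253]
reciprocity: (60803/386253) = +1·(386253/60803) since 60803 mod 4 = 3, 386253 mod 4 = 1; sign now +1
(386253/60803) = (21435/60803)   [reduce mod 60803]
reciprocity: (21435/60803) = -1·(60803/21435) since 21435 mod 4 = 3, 60803 mod 4 = 3; sign now -1
(60803/21435) = (17933/21435)   [reduce mod 21435]
reciprocity: (17933/21435) = +1·(21435/17933) since 17933 mod 4 = 1, 21435 mod 4 = 3; sign now -1
(21435/17933) = (3502/17933)   [reduce mod 17933]
3502 = 2^1·1751; (2/17933) = -1 since 17933 mod 8 = 5, so (3502/17933) = (-1)^1·(1751/17933); sign now +1
reciprocity: (1751/17933) = +1·(17933/1751) since 1751 mod 4 = 3, 17933 mod 4 = 1; sign now +1
(17933/1751) = (423/1751)   [reduce mod 1751]
reciprocity: (423/1751) = -1·(1751/423) since 423 mod 4 = 3, 1751 mod 4 = 3; sign now -1
(1751/423) = (59/423)   [reduce mod 423]
reciprocity: (59/423) = -1·(423/59) since 59 mod 4 = 3, 423 mod 4 = 3; sign now +1
(423/59) = (10/59)   [reduce mod 59]
10 = 2^1·5; (2/59) = -1 since 59 mod 8 = 3, so (10/59) = (-1)^1·(5/59); sign now -1
reciprocity: (5/59) = +1·(59/5) since 5 mod 4 = 1, 59 mod 4 = 3; sign now -1
(59/5) = (4/5)   [reduce mod 5]
4 = 2^2·1; (2/5) = -1 since 5 mod 8 = 5, so (4/5) = (-1)^2·(1/5); sign now -1
(1/5) = 1; final value = sign = -1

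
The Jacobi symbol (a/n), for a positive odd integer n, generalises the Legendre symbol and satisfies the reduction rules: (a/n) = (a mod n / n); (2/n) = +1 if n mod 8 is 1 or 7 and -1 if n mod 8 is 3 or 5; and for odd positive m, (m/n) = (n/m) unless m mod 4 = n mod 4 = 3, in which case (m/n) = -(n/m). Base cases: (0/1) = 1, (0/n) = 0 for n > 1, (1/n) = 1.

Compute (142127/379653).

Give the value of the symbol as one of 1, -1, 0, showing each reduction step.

flip (142127/379653) -> (379653/142127): both odd, 142127 mod 4 = 3, 379653 mod 4 = 1, so the flip contributes +1; sign now +1
(379653/142127): 379653 mod 142127 = 95399, so (379653/142127) = (95399/142127)
flip (95399/142127) -> (142127/95399): both odd, 95399 mod 4 = 3, 142127 mod 4 = 3, so the flip contributes -1; sign now -1
(142127/95399): 142127 mod 95399 = 46728, so (142127/95399) = (46728/95399)
factor out 2^3: 46728 = 2^3·5841; with 95399 mod 8 = 7, (2/95399) = +1; sign now -1; continue with (5841/95399)
flip (5841/95399) -> (95399/5841): both odd, 5841 mod 4 = 1, 95399 mod 4 = 3, so the flip contributes +1; sign now -1
(95399/5841): 95399 mod 5841 = 1943, so (95399/5841) = (1943/5841)
flip (1943/5841) -> (5841/1943): both odd, 1943 mod 4 = 3, 5841 mod 4 = 1, so the flip contributes +1; sign now -1
(5841/1943): 5841 mod 1943 = 12, so (5841/1943) = (12/1943)
factor out 2^2: 12 = 2^2·3; with 1943 mod 8 = 7, (2/1943) = +1; sign now -1; continue with (3/1943)
flip (3/1943) -> (1943/3): both odd, 3 mod 4 = 3, 1943 mod 4 = 3, so the flip contributes -1; sign now +1
(1943/3): 1943 mod 3 = 2, so (1943/3) = (2/3)
factor out 2^1: 2 = 2^1·1; with 3 mod 8 = 3, (2/3) = -1; sign now -1; continue with (1/3)
reached (1/3) = 1, so the symbol is -1

-1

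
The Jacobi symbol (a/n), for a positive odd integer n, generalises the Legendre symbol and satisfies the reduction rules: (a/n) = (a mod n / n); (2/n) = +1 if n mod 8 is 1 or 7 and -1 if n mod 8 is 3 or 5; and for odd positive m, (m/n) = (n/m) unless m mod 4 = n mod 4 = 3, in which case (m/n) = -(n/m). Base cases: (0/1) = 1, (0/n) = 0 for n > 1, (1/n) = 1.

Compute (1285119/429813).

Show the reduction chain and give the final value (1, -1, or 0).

0

(1285119/429813) = (425493/429813)   [reduce mod 429813]
reciprocity: (425493/429813) = +1·(429813/425493) since 425493 mod 4 = 1, 429813 mod 4 = 1; sign now +1
(429813/425493) = (4320/425493)   [reduce mod 425493]
4320 = 2^5·135; (2/425493) = -1 since 425493 mod 8 = 5, so (4320/425493) = (-1)^5·(135/425493); sign now -1
reciprocity: (135/425493) = +1·(425493/135) since 135 mod 4 = 3, 425493 mod 4 = 1; sign now -1
(425493/135) = (108/135)   [reduce mod 135]
108 = 2^2·27; (2/135) = +1 since 135 mod 8 = 7, so (108/135) = (+1)^2·(27/135); sign now -1
reciprocity: (27/135) = -1·(135/27) since 27 mod 4 = 3, 135 mod 4 = 3; sign now +1
(135/27) = (0/27)   [reduce mod 27]
(0/27) = 0   [gcd(a, n) > 1]; final value = 0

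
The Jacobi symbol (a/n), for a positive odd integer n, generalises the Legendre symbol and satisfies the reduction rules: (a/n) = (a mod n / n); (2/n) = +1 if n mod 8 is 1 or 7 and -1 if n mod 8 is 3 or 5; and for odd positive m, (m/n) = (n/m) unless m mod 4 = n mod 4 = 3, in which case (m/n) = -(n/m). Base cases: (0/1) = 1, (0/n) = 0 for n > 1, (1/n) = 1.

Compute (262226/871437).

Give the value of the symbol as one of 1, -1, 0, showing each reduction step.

-1

262226 = 2^1·131113; (2/871437) = -1 since 871437 mod 8 = 5, so (262226/871437) = (-1)^1·(131113/871437); sign now -1
reciprocity: (131113/871437) = +1·(871437/131113) since 131113 mod 4 = 1, 871437 mod 4 = 1; sign now -1
(871437/131113) = (84759/131113)   [reduce mod 131113]
reciprocity: (84759/131113) = +1·(131113/84759) since 84759 mod 4 = 3, 131113 mod 4 = 1; sign now -1
(131113/84759) = (46354/84759)   [reduce mod 84759]
46354 = 2^1·23177; (2/84759) = +1 since 84759 mod 8 = 7, so (46354/84759) = (+1)^1·(23177/84759); sign now -1
reciprocity: (23177/84759) = +1·(84759/23177) since 23177 mod 4 = 1, 84759 mod 4 = 3; sign now -1
(84759/23177) = (15228/23177)   [reduce mod 23177]
15228 = 2^2·3807; (2/23177) = +1 since 23177 mod 8 = 1, so (15228/23177) = (+1)^2·(3807/23177); sign now -1
reciprocity: (3807/23177) = +1·(23177/3807) since 3807 mod 4 = 3, 23177 mod 4 = 1; sign now -1
(23177/3807) = (335/3807)   [reduce mod 3807]
reciprocity: (335/3807) = -1·(3807/335) since 335 mod 4 = 3, 3807 mod 4 = 3; sign now +1
(3807/335) = (122/335)   [reduce mod 335]
122 = 2^1·61; (2/335) = +1 since 335 mod 8 = 7, so (122/335) = (+1)^1·(61/335); sign now +1
reciprocity: (61/335) = +1·(335/61) since 61 mod 4 = 1, 335 mod 4 = 3; sign now +1
(335/61) = (30/61)   [reduce mod 61]
30 = 2^1·15; (2/61) = -1 since 61 mod 8 = 5, so (30/61) = (-1)^1·(15/61); sign now -1
reciprocity: (15/61) = +1·(61/15) since 15 mod 4 = 3, 61 mod 4 = 1; sign now -1
(61/15) = (1/15)   [reduce mod 15]
(1/15) = 1; final value = sign = -1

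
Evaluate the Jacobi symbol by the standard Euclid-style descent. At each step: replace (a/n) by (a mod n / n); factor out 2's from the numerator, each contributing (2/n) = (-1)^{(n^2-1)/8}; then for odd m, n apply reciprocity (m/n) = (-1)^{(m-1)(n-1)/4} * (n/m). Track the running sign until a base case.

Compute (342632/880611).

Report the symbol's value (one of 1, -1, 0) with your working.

factor out 2^3: 342632 = 2^3·42829; with 880611 mod 8 = 3, (2/880611) = -1; sign now -1; continue with (42829/880611)
flip (42829/880611) -> (880611/42829): both odd, 42829 mod 4 = 1, 880611 mod 4 = 3, so the flip contributes +1; sign now -1
(880611/42829): 880611 mod 42829 = 24031, so (880611/42829) = (24031/42829)
flip (24031/42829) -> (42829/24031): both odd, 24031 mod 4 = 3, 42829 mod 4 = 1, so the flip contributes +1; sign now -1
(42829/24031): 42829 mod 24031 = 18798, so (42829/24031) = (18798/24031)
factor out 2^1: 18798 = 2^1·9399; with 24031 mod 8 = 7, (2/24031) = +1; sign now -1; continue with (9399/24031)
flip (9399/24031) -> (24031/9399): both odd, 9399 mod 4 = 3, 24031 mod 4 = 3, so the flip contributes -1; sign now +1
(24031/9399): 24031 mod 9399 = 5233, so (24031/9399) = (5233/9399)
flip (5233/9399) -> (9399/5233): both odd, 5233 mod 4 = 1, 9399 mod 4 = 3, so the flip contributes +1; sign now +1
(9399/5233): 9399 mod 5233 = 4166, so (9399/5233) = (4166/5233)
factor out 2^1: 4166 = 2^1·2083; with 5233 mod 8 = 1, (2/5233) = +1; sign now +1; continue with (2083/5233)
flip (2083/5233) -> (5233/2083): both odd, 2083 mod 4 = 3, 5233 mod 4 = 1, so the flip contributes +1; sign now +1
(5233/2083): 5233 mod 2083 = 1067, so (5233/2083) = (1067/2083)
flip (1067/2083) -> (2083/1067): both odd, 1067 mod 4 = 3, 2083 mod 4 = 3, so the flip contributes -1; sign now -1
(2083/1067): 2083 mod 1067 = 1016, so (2083/1067) = (1016/1067)
factor out 2^3: 1016 = 2^3·127; with 1067 mod 8 = 3, (2/1067) = -1; sign now +1; continue with (127/1067)
flip (127/1067) -> (1067/127): both odd, 127 mod 4 = 3, 1067 mod 4 = 3, so the flip contributes -1; sign now -1
(1067/127): 1067 mod 127 = 51, so (1067/127) = (51/127)
flip (51/127) -> (127/51): both odd, 51 mod 4 = 3, 127 mod 4 = 3, so the flip contributes -1; sign now +1
(127/51): 127 mod 51 = 25, so (127/51) = (25/51)
flip (25/51) -> (51/25): both odd, 25 mod 4 = 1, 51 mod 4 = 3, so the flip contributes +1; sign now +1
(51/25): 51 mod 25 = 1, so (51/25) = (1/25)
reached (1/25) = 1, so the symbol is +1

1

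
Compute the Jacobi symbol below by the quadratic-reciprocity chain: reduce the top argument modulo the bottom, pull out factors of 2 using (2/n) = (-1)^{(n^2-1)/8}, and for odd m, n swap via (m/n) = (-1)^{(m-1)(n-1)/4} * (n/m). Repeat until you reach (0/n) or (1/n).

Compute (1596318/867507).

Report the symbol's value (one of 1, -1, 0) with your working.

0

(1596318/867507) = (728811/867507)   [reduce mod 867507]
reciprocity: (728811/867507) = -1·(867507/728811) since 728811 mod 4 = 3, 867507 mod 4 = 3; sign now -1
(867507/728811) = (138696/728811)   [reduce mod 728811]
138696 = 2^3·17337; (2/728811) = -1 since 728811 mod 8 = 3, so (138696/728811) = (-1)^3·(17337/728811); sign now +1
reciprocity: (17337/728811) = +1·(728811/17337) since 17337 mod 4 = 1, 728811 mod 4 = 3; sign now +1
(728811/17337) = (657/17337)   [reduce mod 17337]
reciprocity: (657/17337) = +1·(17337/657) since 657 mod 4 = 1, 17337 mod 4 = 1; sign now +1
(17337/657) = (255/657)   [reduce mod 657]
reciprocity: (255/657) = +1·(657/255) since 255 mod 4 = 3, 657 mod 4 = 1; sign now +1
(657/255) = (147/255)   [reduce mod 255]
reciprocity: (147/255) = -1·(255/147) since 147 mod 4 = 3, 255 mod 4 = 3; sign now -1
(255/147) = (108/147)   [reduce mod 147]
108 = 2^2·27; (2/147) = -1 since 147 mod 8 = 3, so (108/147) = (-1)^2·(27/147); sign now -1
reciprocity: (27/147) = -1·(147/27) since 27 mod 4 = 3, 147 mod 4 = 3; sign now +1
(147/27) = (12/27)   [reduce mod 27]
12 = 2^2·3; (2/27) = -1 since 27 mod 8 = 3, so (12/27) = (-1)^2·(3/27); sign now +1
reciprocity: (3/27) = -1·(27/3) since 3 mod 4 = 3, 27 mod 4 = 3; sign now -1
(27/3) = (0/3)   [reduce mod 3]
(0/3) = 0   [gcd(a, n) > 1]; final value = 0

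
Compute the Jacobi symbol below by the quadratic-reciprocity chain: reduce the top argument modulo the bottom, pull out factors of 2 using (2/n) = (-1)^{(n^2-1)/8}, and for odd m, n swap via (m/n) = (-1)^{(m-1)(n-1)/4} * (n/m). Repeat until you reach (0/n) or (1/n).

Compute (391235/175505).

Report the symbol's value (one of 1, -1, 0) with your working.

0

(391235/175505) = (40225/175505)   [reduce mod 175505]
reciprocity: (40225/175505) = +1·(175505/40225) since 40225 mod 4 = 1, 175505 mod 4 = 1; sign now +1
(175505/40225) = (14605/40225)   [reduce mod 40225]
reciprocity: (14605/40225) = +1·(40225/14605) since 14605 mod 4 = 1, 40225 mod 4 = 1; sign now +1
(40225/14605) = (11015/14605)   [reduce mod 14605]
reciprocity: (11015/14605) = +1·(14605/11015) since 11015 mod 4 = 3, 14605 mod 4 = 1; sign now +1
(14605/11015) = (3590/11015)   [reduce mod 11015]
3590 = 2^1·1795; (2/11015) = +1 since 11015 mod 8 = 7, so (3590/11015) = (+1)^1·(1795/11015); sign now +1
reciprocity: (1795/11015) = -1·(11015/1795) since 1795 mod 4 = 3, 11015 mod 4 = 3; sign now -1
(11015/1795) = (245/1795)   [reduce mod 1795]
reciprocity: (245/1795) = +1·(1795/245) since 245 mod 4 = 1, 1795 mod 4 = 3; sign now -1
(1795/245) = (80/245)   [reduce mod 245]
80 = 2^4·5; (2/245) = -1 since 245 mod 8 = 5, so (80/245) = (-1)^4·(5/245); sign now -1
reciprocity: (5/245) = +1·(245/5) since 5 mod 4 = 1, 245 mod 4 = 1; sign now -1
(245/5) = (0/5)   [reduce mod 5]
(0/5) = 0   [gcd(a, n) > 1]; final value = 0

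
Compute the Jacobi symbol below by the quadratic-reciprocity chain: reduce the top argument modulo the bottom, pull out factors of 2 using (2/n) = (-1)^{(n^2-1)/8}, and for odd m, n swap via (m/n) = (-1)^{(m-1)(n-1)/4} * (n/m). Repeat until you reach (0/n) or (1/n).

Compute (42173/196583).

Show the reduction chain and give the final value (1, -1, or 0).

flip (42173/196583) -> (196583/42173): both odd, 42173 mod 4 = 1, 196583 mod 4 = 3, so the flip contributes +1; sign now +1
(196583/42173): 196583 mod 42173 = 27891, so (196583/42173) = (27891/42173)
flip (27891/42173) -> (42173/27891): both odd, 27891 mod 4 = 3, 42173 mod 4 = 1, so the flip contributes +1; sign now +1
(42173/27891): 42173 mod 27891 = 14282, so (42173/27891) = (14282/27891)
factor out 2^1: 14282 = 2^1·7141; with 27891 mod 8 = 3, (2/27891) = -1; sign now -1; continue with (7141/27891)
flip (7141/27891) -> (27891/7141): both odd, 7141 mod 4 = 1, 27891 mod 4 = 3, so the flip contributes +1; sign now -1
(27891/7141): 27891 mod 7141 = 6468, so (27891/7141) = (6468/7141)
factor out 2^2: 6468 = 2^2·1617; with 7141 mod 8 = 5, (2/7141) = -1; sign now -1; continue with (1617/7141)
flip (1617/7141) -> (7141/1617): both odd, 1617 mod 4 = 1, 7141 mod 4 = 1, so the flip contributes +1; sign now -1
(7141/1617): 7141 mod 1617 = 673, so (7141/1617) = (673/1617)
flip (673/1617) -> (1617/673): both odd, 673 mod 4 = 1, 1617 mod 4 = 1, so the flip contributes +1; sign now -1
(1617/673): 1617 mod 673 = 271, so (1617/673) = (271/673)
flip (271/673) -> (673/271): both odd, 271 mod 4 = 3, 673 mod 4 = 1, so the flip contributes +1; sign now -1
(673/271): 673 mod 271 = 131, so (673/271) = (131/271)
flip (131/271) -> (271/131): both odd, 131 mod 4 = 3, 271 mod 4 = 3, so the flip contributes -1; sign now +1
(271/131): 271 mod 131 = 9, so (271/131) = (9/131)
flip (9/131) -> (131/9): both odd, 9 mod 4 = 1, 131 mod 4 = 3, so the flip contributes +1; sign now +1
(131/9): 131 mod 9 = 5, so (131/9) = (5/9)
flip (5/9) -> (9/5): both odd, 5 mod 4 = 1, 9 mod 4 = 1, so the flip contributes +1; sign now +1
(9/5): 9 mod 5 = 4, so (9/5) = (4/5)
factor out 2^2: 4 = 2^2·1; with 5 mod 8 = 5, (2/5) = -1; sign now +1; continue with (1/5)
reached (1/5) = 1, so the symbol is +1

1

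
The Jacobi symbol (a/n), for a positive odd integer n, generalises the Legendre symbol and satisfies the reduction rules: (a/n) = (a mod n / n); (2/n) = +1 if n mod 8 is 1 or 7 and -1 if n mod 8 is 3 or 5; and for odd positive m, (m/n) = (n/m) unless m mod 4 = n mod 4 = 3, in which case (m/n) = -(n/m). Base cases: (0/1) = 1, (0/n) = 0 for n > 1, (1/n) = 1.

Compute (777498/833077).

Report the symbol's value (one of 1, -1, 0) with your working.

-1

777498 = 2^1·388749; (2/833077) = -1 since 833077 mod 8 = 5, so (777498/833077) = (-1)^1·(388749/833077); sign now -1
reciprocity: (388749/833077) = +1·(833077/388749) since 388749 mod 4 = 1, 833077 mod 4 = 1; sign now -1
(833077/388749) = (55579/388749)   [reduce mod 388749]
reciprocity: (55579/388749) = +1·(388749/55579) since 55579 mod 4 = 3, 388749 mod 4 = 1; sign now -1
(388749/55579) = (55275/55579)   [reduce mod 55579]
reciprocity: (55275/55579) = -1·(55579/55275) since 55275 mod 4 = 3, 55579 mod 4 = 3; sign now +1
(55579/55275) = (304/55275)   [reduce mod 55275]
304 = 2^4·19; (2/55275) = -1 since 55275 mod 8 = 3, so (304/55275) = (-1)^4·(19/55275); sign now +1
reciprocity: (19/55275) = -1·(55275/19) since 19 mod 4 = 3, 55275 mod 4 = 3; sign now -1
(55275/19) = (4/19)   [reduce mod 19]
4 = 2^2·1; (2/19) = -1 since 19 mod 8 = 3, so (4/19) = (-1)^2·(1/19); sign now -1
(1/19) = 1; final value = sign = -1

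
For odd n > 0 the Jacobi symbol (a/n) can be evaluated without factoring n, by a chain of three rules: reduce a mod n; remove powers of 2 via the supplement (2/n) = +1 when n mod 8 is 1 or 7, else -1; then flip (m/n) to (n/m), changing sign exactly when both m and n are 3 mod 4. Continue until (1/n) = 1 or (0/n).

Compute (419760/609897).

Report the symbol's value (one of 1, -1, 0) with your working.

0

419760 = 2^4·26235; (2/609897) = +1 since 609897 mod 8 = 1, so (419760/609897) = (+1)^4·(26235/609897); sign now +1
reciprocity: (26235/609897) = +1·(609897/26235) since 26235 mod 4 = 3, 609897 mod 4 = 1; sign now +1
(609897/26235) = (6492/26235)   [reduce mod 26235]
6492 = 2^2·1623; (2/26235) = -1 since 26235 mod 8 = 3, so (6492/26235) = (-1)^2·(1623/26235); sign now +1
reciprocity: (1623/26235) = -1·(26235/1623) since 1623 mod 4 = 3, 26235 mod 4 = 3; sign now -1
(26235/1623) = (267/1623)   [reduce mod 1623]
reciprocity: (267/1623) = -1·(1623/267) since 267 mod 4 = 3, 1623 mod 4 = 3; sign now +1
(1623/267) = (21/267)   [reduce mod 267]
reciprocity: (21/267) = +1·(267/21) since 21 mod 4 = 1, 267 mod 4 = 3; sign now +1
(267/21) = (15/21)   [reduce mod 21]
reciprocity: (15/21) = +1·(21/15) since 15 mod 4 = 3, 21 mod 4 = 1; sign now +1
(21/15) = (6/15)   [reduce mod 15]
6 = 2^1·3; (2/15) = +1 since 15 mod 8 = 7, so (6/15) = (+1)^1·(3/15); sign now +1
reciprocity: (3/15) = -1·(15/3) since 3 mod 4 = 3, 15 mod 4 = 3; sign now -1
(15/3) = (0/3)   [reduce mod 3]
(0/3) = 0   [gcd(a, n) > 1]; final value = 0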